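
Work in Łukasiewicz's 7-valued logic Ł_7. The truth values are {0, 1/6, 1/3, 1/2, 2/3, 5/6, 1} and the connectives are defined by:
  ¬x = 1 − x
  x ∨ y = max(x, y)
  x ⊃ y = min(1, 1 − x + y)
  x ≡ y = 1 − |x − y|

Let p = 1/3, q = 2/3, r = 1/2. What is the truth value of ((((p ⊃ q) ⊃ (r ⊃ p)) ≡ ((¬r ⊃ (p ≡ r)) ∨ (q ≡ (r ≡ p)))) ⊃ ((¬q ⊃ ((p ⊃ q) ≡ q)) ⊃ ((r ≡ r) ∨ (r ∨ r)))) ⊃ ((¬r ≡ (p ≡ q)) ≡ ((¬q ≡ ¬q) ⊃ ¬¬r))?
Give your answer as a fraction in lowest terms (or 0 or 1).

2/3

p ⊃ q = 1/3 ⊃ 2/3 = 1
r ⊃ p = 1/2 ⊃ 1/3 = 5/6
(p ⊃ q) ⊃ (r ⊃ p) = 1 ⊃ 5/6 = 5/6
¬r = ¬1/2 = 1/2
p ≡ r = 1/3 ≡ 1/2 = 5/6
¬r ⊃ (p ≡ r) = 1/2 ⊃ 5/6 = 1
r ≡ p = 1/2 ≡ 1/3 = 5/6
q ≡ (r ≡ p) = 2/3 ≡ 5/6 = 5/6
(¬r ⊃ (p ≡ r)) ∨ (q ≡ (r ≡ p)) = 1 ∨ 5/6 = 1
((p ⊃ q) ⊃ (r ⊃ p)) ≡ ((¬r ⊃ (p ≡ r)) ∨ (q ≡ (r ≡ p))) = 5/6 ≡ 1 = 5/6
¬q = ¬2/3 = 1/3
p ⊃ q = 1/3 ⊃ 2/3 = 1
(p ⊃ q) ≡ q = 1 ≡ 2/3 = 2/3
¬q ⊃ ((p ⊃ q) ≡ q) = 1/3 ⊃ 2/3 = 1
r ≡ r = 1/2 ≡ 1/2 = 1
r ∨ r = 1/2 ∨ 1/2 = 1/2
(r ≡ r) ∨ (r ∨ r) = 1 ∨ 1/2 = 1
(¬q ⊃ ((p ⊃ q) ≡ q)) ⊃ ((r ≡ r) ∨ (r ∨ r)) = 1 ⊃ 1 = 1
(((p ⊃ q) ⊃ (r ⊃ p)) ≡ ((¬r ⊃ (p ≡ r)) ∨ (q ≡ (r ≡ p)))) ⊃ ((¬q ⊃ ((p ⊃ q) ≡ q)) ⊃ ((r ≡ r) ∨ (r ∨ r))) = 5/6 ⊃ 1 = 1
¬r = ¬1/2 = 1/2
p ≡ q = 1/3 ≡ 2/3 = 2/3
¬r ≡ (p ≡ q) = 1/2 ≡ 2/3 = 5/6
¬q = ¬2/3 = 1/3
¬q = ¬2/3 = 1/3
¬q ≡ ¬q = 1/3 ≡ 1/3 = 1
¬r = ¬1/2 = 1/2
¬¬r = ¬1/2 = 1/2
(¬q ≡ ¬q) ⊃ ¬¬r = 1 ⊃ 1/2 = 1/2
(¬r ≡ (p ≡ q)) ≡ ((¬q ≡ ¬q) ⊃ ¬¬r) = 5/6 ≡ 1/2 = 2/3
((((p ⊃ q) ⊃ (r ⊃ p)) ≡ ((¬r ⊃ (p ≡ r)) ∨ (q ≡ (r ≡ p)))) ⊃ ((¬q ⊃ ((p ⊃ q) ≡ q)) ⊃ ((r ≡ r) ∨ (r ∨ r)))) ⊃ ((¬r ≡ (p ≡ q)) ≡ ((¬q ≡ ¬q) ⊃ ¬¬r)) = 1 ⊃ 2/3 = 2/3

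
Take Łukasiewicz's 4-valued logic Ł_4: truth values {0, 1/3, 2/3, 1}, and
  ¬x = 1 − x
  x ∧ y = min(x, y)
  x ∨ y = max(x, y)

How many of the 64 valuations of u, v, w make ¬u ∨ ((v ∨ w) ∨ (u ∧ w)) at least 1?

37

value 1: 37 assignments (counts)
value 2/3: 19 assignments
value 1/3: 7 assignments
value 0: 1 assignment
So 37 of the 64 assignments meet the threshold.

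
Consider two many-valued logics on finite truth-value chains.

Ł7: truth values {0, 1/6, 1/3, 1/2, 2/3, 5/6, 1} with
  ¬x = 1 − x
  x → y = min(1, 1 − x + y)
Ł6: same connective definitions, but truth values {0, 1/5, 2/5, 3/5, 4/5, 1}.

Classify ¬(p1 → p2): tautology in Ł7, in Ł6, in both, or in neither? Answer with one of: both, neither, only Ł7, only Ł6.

neither

In Ł7: at p1 = 0, p2 = 0 the value is 0 — not a tautology.
In Ł6: at p1 = 0, p2 = 0 the value is 0 — not a tautology.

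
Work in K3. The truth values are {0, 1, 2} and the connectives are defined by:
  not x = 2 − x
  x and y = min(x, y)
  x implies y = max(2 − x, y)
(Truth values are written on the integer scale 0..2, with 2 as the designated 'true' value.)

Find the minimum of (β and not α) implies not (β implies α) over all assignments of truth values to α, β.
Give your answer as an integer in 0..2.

1

Take α = 0, β = 1:
not α = not 0 = 2
β and not α = 1 and 2 = 1
β implies α = 1 implies 0 = 1
not (β implies α) = not 1 = 1
(β and not α) implies not (β implies α) = 1 implies 1 = 1
No assignment yields a value below 1, so this is the minimum.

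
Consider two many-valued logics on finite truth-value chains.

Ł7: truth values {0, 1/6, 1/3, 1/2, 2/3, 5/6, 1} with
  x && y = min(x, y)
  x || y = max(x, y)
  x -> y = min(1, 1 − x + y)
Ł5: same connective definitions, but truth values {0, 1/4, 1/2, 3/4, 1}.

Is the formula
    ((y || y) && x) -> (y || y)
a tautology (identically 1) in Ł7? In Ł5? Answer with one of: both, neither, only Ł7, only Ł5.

In Ł7: every assignment gives 1 — tautology.
In Ł5: every assignment gives 1 — tautology.

both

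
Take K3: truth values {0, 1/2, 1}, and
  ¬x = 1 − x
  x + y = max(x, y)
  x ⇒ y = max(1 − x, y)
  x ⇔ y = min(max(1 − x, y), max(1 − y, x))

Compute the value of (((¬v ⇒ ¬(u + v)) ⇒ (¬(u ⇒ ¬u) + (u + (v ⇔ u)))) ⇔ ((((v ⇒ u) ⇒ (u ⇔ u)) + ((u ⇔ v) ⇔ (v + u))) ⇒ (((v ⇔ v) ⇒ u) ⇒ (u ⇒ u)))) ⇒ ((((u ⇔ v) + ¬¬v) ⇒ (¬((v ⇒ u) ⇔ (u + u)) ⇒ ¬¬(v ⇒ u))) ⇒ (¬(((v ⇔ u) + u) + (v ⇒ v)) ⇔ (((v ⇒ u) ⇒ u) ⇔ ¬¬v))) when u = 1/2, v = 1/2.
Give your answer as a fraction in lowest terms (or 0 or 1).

1/2

¬v = ¬1/2 = 1/2
u + v = 1/2 + 1/2 = 1/2
¬(u + v) = ¬1/2 = 1/2
¬v ⇒ ¬(u + v) = 1/2 ⇒ 1/2 = 1/2
¬u = ¬1/2 = 1/2
u ⇒ ¬u = 1/2 ⇒ 1/2 = 1/2
¬(u ⇒ ¬u) = ¬1/2 = 1/2
v ⇔ u = 1/2 ⇔ 1/2 = 1/2
u + (v ⇔ u) = 1/2 + 1/2 = 1/2
¬(u ⇒ ¬u) + (u + (v ⇔ u)) = 1/2 + 1/2 = 1/2
(¬v ⇒ ¬(u + v)) ⇒ (¬(u ⇒ ¬u) + (u + (v ⇔ u))) = 1/2 ⇒ 1/2 = 1/2
v ⇒ u = 1/2 ⇒ 1/2 = 1/2
u ⇔ u = 1/2 ⇔ 1/2 = 1/2
(v ⇒ u) ⇒ (u ⇔ u) = 1/2 ⇒ 1/2 = 1/2
u ⇔ v = 1/2 ⇔ 1/2 = 1/2
v + u = 1/2 + 1/2 = 1/2
(u ⇔ v) ⇔ (v + u) = 1/2 ⇔ 1/2 = 1/2
((v ⇒ u) ⇒ (u ⇔ u)) + ((u ⇔ v) ⇔ (v + u)) = 1/2 + 1/2 = 1/2
v ⇔ v = 1/2 ⇔ 1/2 = 1/2
(v ⇔ v) ⇒ u = 1/2 ⇒ 1/2 = 1/2
u ⇒ u = 1/2 ⇒ 1/2 = 1/2
((v ⇔ v) ⇒ u) ⇒ (u ⇒ u) = 1/2 ⇒ 1/2 = 1/2
(((v ⇒ u) ⇒ (u ⇔ u)) + ((u ⇔ v) ⇔ (v + u))) ⇒ (((v ⇔ v) ⇒ u) ⇒ (u ⇒ u)) = 1/2 ⇒ 1/2 = 1/2
((¬v ⇒ ¬(u + v)) ⇒ (¬(u ⇒ ¬u) + (u + (v ⇔ u)))) ⇔ ((((v ⇒ u) ⇒ (u ⇔ u)) + ((u ⇔ v) ⇔ (v + u))) ⇒ (((v ⇔ v) ⇒ u) ⇒ (u ⇒ u))) = 1/2 ⇔ 1/2 = 1/2
u ⇔ v = 1/2 ⇔ 1/2 = 1/2
¬v = ¬1/2 = 1/2
¬¬v = ¬1/2 = 1/2
(u ⇔ v) + ¬¬v = 1/2 + 1/2 = 1/2
v ⇒ u = 1/2 ⇒ 1/2 = 1/2
u + u = 1/2 + 1/2 = 1/2
(v ⇒ u) ⇔ (u + u) = 1/2 ⇔ 1/2 = 1/2
¬((v ⇒ u) ⇔ (u + u)) = ¬1/2 = 1/2
v ⇒ u = 1/2 ⇒ 1/2 = 1/2
¬(v ⇒ u) = ¬1/2 = 1/2
¬¬(v ⇒ u) = ¬1/2 = 1/2
¬((v ⇒ u) ⇔ (u + u)) ⇒ ¬¬(v ⇒ u) = 1/2 ⇒ 1/2 = 1/2
((u ⇔ v) + ¬¬v) ⇒ (¬((v ⇒ u) ⇔ (u + u)) ⇒ ¬¬(v ⇒ u)) = 1/2 ⇒ 1/2 = 1/2
v ⇔ u = 1/2 ⇔ 1/2 = 1/2
(v ⇔ u) + u = 1/2 + 1/2 = 1/2
v ⇒ v = 1/2 ⇒ 1/2 = 1/2
((v ⇔ u) + u) + (v ⇒ v) = 1/2 + 1/2 = 1/2
¬(((v ⇔ u) + u) + (v ⇒ v)) = ¬1/2 = 1/2
v ⇒ u = 1/2 ⇒ 1/2 = 1/2
(v ⇒ u) ⇒ u = 1/2 ⇒ 1/2 = 1/2
¬v = ¬1/2 = 1/2
¬¬v = ¬1/2 = 1/2
((v ⇒ u) ⇒ u) ⇔ ¬¬v = 1/2 ⇔ 1/2 = 1/2
¬(((v ⇔ u) + u) + (v ⇒ v)) ⇔ (((v ⇒ u) ⇒ u) ⇔ ¬¬v) = 1/2 ⇔ 1/2 = 1/2
(((u ⇔ v) + ¬¬v) ⇒ (¬((v ⇒ u) ⇔ (u + u)) ⇒ ¬¬(v ⇒ u))) ⇒ (¬(((v ⇔ u) + u) + (v ⇒ v)) ⇔ (((v ⇒ u) ⇒ u) ⇔ ¬¬v)) = 1/2 ⇒ 1/2 = 1/2
(((¬v ⇒ ¬(u + v)) ⇒ (¬(u ⇒ ¬u) + (u + (v ⇔ u)))) ⇔ ((((v ⇒ u) ⇒ (u ⇔ u)) + ((u ⇔ v) ⇔ (v + u))) ⇒ (((v ⇔ v) ⇒ u) ⇒ (u ⇒ u)))) ⇒ ((((u ⇔ v) + ¬¬v) ⇒ (¬((v ⇒ u) ⇔ (u + u)) ⇒ ¬¬(v ⇒ u))) ⇒ (¬(((v ⇔ u) + u) + (v ⇒ v)) ⇔ (((v ⇒ u) ⇒ u) ⇔ ¬¬v))) = 1/2 ⇒ 1/2 = 1/2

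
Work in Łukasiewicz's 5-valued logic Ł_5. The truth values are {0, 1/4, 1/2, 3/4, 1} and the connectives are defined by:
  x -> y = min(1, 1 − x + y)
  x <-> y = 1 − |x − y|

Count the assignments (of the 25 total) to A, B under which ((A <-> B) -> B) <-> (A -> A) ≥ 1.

13

value 1: 13 assignments (counts)
value 3/4: 5 assignments
value 1/2: 4 assignments
value 1/4: 2 assignments
value 0: 1 assignment
So 13 of the 25 assignments meet the threshold.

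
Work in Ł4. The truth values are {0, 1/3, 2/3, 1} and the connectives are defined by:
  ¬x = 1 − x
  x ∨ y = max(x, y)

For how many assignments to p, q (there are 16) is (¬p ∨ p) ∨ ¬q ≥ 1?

10

p = 0, q = 0 ↦ 1  ≥
p = 0, q = 1/3 ↦ 1  ≥
p = 0, q = 2/3 ↦ 1  ≥
p = 0, q = 1 ↦ 1  ≥
p = 1/3, q = 0 ↦ 1  ≥
p = 1/3, q = 1/3 ↦ 2/3  <
p = 1/3, q = 2/3 ↦ 2/3  <
p = 1/3, q = 1 ↦ 2/3  <
p = 2/3, q = 0 ↦ 1  ≥
p = 2/3, q = 1/3 ↦ 2/3  <
p = 2/3, q = 2/3 ↦ 2/3  <
p = 2/3, q = 1 ↦ 2/3  <
p = 1, q = 0 ↦ 1  ≥
p = 1, q = 1/3 ↦ 1  ≥
p = 1, q = 2/3 ↦ 1  ≥
p = 1, q = 1 ↦ 1  ≥
So 10 of the 16 assignments meet the threshold.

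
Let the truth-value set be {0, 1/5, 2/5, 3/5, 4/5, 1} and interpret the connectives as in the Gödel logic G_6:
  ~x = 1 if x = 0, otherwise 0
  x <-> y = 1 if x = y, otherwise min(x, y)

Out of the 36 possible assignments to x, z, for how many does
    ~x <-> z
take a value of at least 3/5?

8

value 1: 6 assignments (counts)
value 4/5: 1 assignment (counts)
value 3/5: 1 assignment (counts)
value 2/5: 1 assignment
value 1/5: 1 assignment
value 0: 26 assignments
So 8 of the 36 assignments meet the threshold.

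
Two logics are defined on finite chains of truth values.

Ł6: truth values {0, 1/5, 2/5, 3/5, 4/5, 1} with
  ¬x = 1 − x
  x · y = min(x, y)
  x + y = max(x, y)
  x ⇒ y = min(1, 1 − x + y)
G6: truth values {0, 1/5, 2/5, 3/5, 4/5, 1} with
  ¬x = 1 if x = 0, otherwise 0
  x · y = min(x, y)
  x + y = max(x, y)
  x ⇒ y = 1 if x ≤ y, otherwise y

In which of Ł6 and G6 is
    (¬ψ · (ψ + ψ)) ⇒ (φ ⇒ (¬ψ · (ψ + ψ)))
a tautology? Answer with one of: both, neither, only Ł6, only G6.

In Ł6: every assignment gives 1 — tautology.
In G6: every assignment gives 1 — tautology.

both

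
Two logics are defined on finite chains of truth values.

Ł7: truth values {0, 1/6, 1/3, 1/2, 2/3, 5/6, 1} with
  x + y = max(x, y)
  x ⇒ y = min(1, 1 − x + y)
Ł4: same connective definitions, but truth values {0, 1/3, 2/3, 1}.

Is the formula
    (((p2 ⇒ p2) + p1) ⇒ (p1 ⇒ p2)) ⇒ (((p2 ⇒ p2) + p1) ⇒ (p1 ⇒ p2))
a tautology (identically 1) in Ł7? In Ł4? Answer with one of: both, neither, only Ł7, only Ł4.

In Ł7: every assignment gives 1 — tautology.
In Ł4: every assignment gives 1 — tautology.

both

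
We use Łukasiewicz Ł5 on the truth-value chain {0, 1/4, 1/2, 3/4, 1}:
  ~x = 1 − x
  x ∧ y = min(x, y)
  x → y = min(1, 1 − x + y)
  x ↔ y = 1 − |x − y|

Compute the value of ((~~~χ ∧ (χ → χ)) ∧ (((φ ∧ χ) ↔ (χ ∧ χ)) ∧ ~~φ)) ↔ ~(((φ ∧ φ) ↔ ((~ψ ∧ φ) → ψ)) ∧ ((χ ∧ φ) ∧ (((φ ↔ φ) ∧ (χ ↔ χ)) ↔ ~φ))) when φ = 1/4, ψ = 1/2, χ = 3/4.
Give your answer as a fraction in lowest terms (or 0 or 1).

~χ = ~3/4 = 1/4
~~χ = ~1/4 = 3/4
~~~χ = ~3/4 = 1/4
χ → χ = 3/4 → 3/4 = 1
~~~χ ∧ (χ → χ) = 1/4 ∧ 1 = 1/4
φ ∧ χ = 1/4 ∧ 3/4 = 1/4
χ ∧ χ = 3/4 ∧ 3/4 = 3/4
(φ ∧ χ) ↔ (χ ∧ χ) = 1/4 ↔ 3/4 = 1/2
~φ = ~1/4 = 3/4
~~φ = ~3/4 = 1/4
((φ ∧ χ) ↔ (χ ∧ χ)) ∧ ~~φ = 1/2 ∧ 1/4 = 1/4
(~~~χ ∧ (χ → χ)) ∧ (((φ ∧ χ) ↔ (χ ∧ χ)) ∧ ~~φ) = 1/4 ∧ 1/4 = 1/4
φ ∧ φ = 1/4 ∧ 1/4 = 1/4
~ψ = ~1/2 = 1/2
~ψ ∧ φ = 1/2 ∧ 1/4 = 1/4
(~ψ ∧ φ) → ψ = 1/4 → 1/2 = 1
(φ ∧ φ) ↔ ((~ψ ∧ φ) → ψ) = 1/4 ↔ 1 = 1/4
χ ∧ φ = 3/4 ∧ 1/4 = 1/4
φ ↔ φ = 1/4 ↔ 1/4 = 1
χ ↔ χ = 3/4 ↔ 3/4 = 1
(φ ↔ φ) ∧ (χ ↔ χ) = 1 ∧ 1 = 1
~φ = ~1/4 = 3/4
((φ ↔ φ) ∧ (χ ↔ χ)) ↔ ~φ = 1 ↔ 3/4 = 3/4
(χ ∧ φ) ∧ (((φ ↔ φ) ∧ (χ ↔ χ)) ↔ ~φ) = 1/4 ∧ 3/4 = 1/4
((φ ∧ φ) ↔ ((~ψ ∧ φ) → ψ)) ∧ ((χ ∧ φ) ∧ (((φ ↔ φ) ∧ (χ ↔ χ)) ↔ ~φ)) = 1/4 ∧ 1/4 = 1/4
~(((φ ∧ φ) ↔ ((~ψ ∧ φ) → ψ)) ∧ ((χ ∧ φ) ∧ (((φ ↔ φ) ∧ (χ ↔ χ)) ↔ ~φ))) = ~1/4 = 3/4
((~~~χ ∧ (χ → χ)) ∧ (((φ ∧ χ) ↔ (χ ∧ χ)) ∧ ~~φ)) ↔ ~(((φ ∧ φ) ↔ ((~ψ ∧ φ) → ψ)) ∧ ((χ ∧ φ) ∧ (((φ ↔ φ) ∧ (χ ↔ χ)) ↔ ~φ))) = 1/4 ↔ 3/4 = 1/2

1/2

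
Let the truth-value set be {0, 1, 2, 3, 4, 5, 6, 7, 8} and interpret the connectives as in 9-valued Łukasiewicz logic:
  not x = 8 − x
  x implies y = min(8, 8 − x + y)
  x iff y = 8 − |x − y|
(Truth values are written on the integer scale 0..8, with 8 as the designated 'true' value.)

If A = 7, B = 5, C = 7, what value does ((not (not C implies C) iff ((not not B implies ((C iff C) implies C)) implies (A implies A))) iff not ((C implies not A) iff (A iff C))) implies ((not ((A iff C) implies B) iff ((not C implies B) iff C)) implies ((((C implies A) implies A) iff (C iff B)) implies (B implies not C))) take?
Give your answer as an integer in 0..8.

8

not C = not 7 = 1
not C implies C = 1 implies 7 = 8
not (not C implies C) = not 8 = 0
not B = not 5 = 3
not not B = not 3 = 5
C iff C = 7 iff 7 = 8
(C iff C) implies C = 8 implies 7 = 7
not not B implies ((C iff C) implies C) = 5 implies 7 = 8
A implies A = 7 implies 7 = 8
(not not B implies ((C iff C) implies C)) implies (A implies A) = 8 implies 8 = 8
not (not C implies C) iff ((not not B implies ((C iff C) implies C)) implies (A implies A)) = 0 iff 8 = 0
not A = not 7 = 1
C implies not A = 7 implies 1 = 2
A iff C = 7 iff 7 = 8
(C implies not A) iff (A iff C) = 2 iff 8 = 2
not ((C implies not A) iff (A iff C)) = not 2 = 6
(not (not C implies C) iff ((not not B implies ((C iff C) implies C)) implies (A implies A))) iff not ((C implies not A) iff (A iff C)) = 0 iff 6 = 2
A iff C = 7 iff 7 = 8
(A iff C) implies B = 8 implies 5 = 5
not ((A iff C) implies B) = not 5 = 3
not C = not 7 = 1
not C implies B = 1 implies 5 = 8
(not C implies B) iff C = 8 iff 7 = 7
not ((A iff C) implies B) iff ((not C implies B) iff C) = 3 iff 7 = 4
C implies A = 7 implies 7 = 8
(C implies A) implies A = 8 implies 7 = 7
C iff B = 7 iff 5 = 6
((C implies A) implies A) iff (C iff B) = 7 iff 6 = 7
not C = not 7 = 1
B implies not C = 5 implies 1 = 4
(((C implies A) implies A) iff (C iff B)) implies (B implies not C) = 7 implies 4 = 5
(not ((A iff C) implies B) iff ((not C implies B) iff C)) implies ((((C implies A) implies A) iff (C iff B)) implies (B implies not C)) = 4 implies 5 = 8
((not (not C implies C) iff ((not not B implies ((C iff C) implies C)) implies (A implies A))) iff not ((C implies not A) iff (A iff C))) implies ((not ((A iff C) implies B) iff ((not C implies B) iff C)) implies ((((C implies A) implies A) iff (C iff B)) implies (B implies not C))) = 2 implies 8 = 8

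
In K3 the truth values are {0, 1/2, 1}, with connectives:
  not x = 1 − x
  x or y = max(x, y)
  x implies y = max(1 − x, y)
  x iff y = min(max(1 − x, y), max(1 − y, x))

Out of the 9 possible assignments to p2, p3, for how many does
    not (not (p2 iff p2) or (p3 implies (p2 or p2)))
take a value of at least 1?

p2 = 0, p3 = 0 ↦ 0  <
p2 = 0, p3 = 1/2 ↦ 1/2  <
p2 = 0, p3 = 1 ↦ 1  ≥
p2 = 1/2, p3 = 0 ↦ 0  <
p2 = 1/2, p3 = 1/2 ↦ 1/2  <
p2 = 1/2, p3 = 1 ↦ 1/2  <
p2 = 1, p3 = 0 ↦ 0  <
p2 = 1, p3 = 1/2 ↦ 0  <
p2 = 1, p3 = 1 ↦ 0  <
So 1 of the 9 assignments meets the threshold.

1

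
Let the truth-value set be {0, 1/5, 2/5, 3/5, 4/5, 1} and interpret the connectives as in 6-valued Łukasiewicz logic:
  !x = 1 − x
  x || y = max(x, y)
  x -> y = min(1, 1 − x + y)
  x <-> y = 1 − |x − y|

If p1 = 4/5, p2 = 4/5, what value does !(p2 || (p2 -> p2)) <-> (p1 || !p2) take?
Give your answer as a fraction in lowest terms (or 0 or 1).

1/5

p2 -> p2 = 4/5 -> 4/5 = 1
p2 || (p2 -> p2) = 4/5 || 1 = 1
!(p2 || (p2 -> p2)) = !1 = 0
!p2 = !4/5 = 1/5
p1 || !p2 = 4/5 || 1/5 = 4/5
!(p2 || (p2 -> p2)) <-> (p1 || !p2) = 0 <-> 4/5 = 1/5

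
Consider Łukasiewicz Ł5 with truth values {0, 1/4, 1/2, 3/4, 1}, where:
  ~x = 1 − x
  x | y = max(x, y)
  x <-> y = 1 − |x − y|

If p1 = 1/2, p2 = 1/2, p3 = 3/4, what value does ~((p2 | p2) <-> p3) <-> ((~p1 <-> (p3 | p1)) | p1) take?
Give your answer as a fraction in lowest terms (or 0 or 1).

p2 | p2 = 1/2 | 1/2 = 1/2
(p2 | p2) <-> p3 = 1/2 <-> 3/4 = 3/4
~((p2 | p2) <-> p3) = ~3/4 = 1/4
~p1 = ~1/2 = 1/2
p3 | p1 = 3/4 | 1/2 = 3/4
~p1 <-> (p3 | p1) = 1/2 <-> 3/4 = 3/4
(~p1 <-> (p3 | p1)) | p1 = 3/4 | 1/2 = 3/4
~((p2 | p2) <-> p3) <-> ((~p1 <-> (p3 | p1)) | p1) = 1/4 <-> 3/4 = 1/2

1/2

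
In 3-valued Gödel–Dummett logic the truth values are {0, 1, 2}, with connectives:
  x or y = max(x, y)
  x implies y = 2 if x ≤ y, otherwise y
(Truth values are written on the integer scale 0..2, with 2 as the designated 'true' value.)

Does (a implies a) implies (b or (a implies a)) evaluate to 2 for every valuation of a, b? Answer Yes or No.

a = 0, b = 0 ↦ 2
a = 0, b = 1 ↦ 2
a = 0, b = 2 ↦ 2
a = 1, b = 0 ↦ 2
a = 1, b = 1 ↦ 2
a = 1, b = 2 ↦ 2
a = 2, b = 0 ↦ 2
a = 2, b = 1 ↦ 2
a = 2, b = 2 ↦ 2
Every assignment gives a value ≥ 2.

Yes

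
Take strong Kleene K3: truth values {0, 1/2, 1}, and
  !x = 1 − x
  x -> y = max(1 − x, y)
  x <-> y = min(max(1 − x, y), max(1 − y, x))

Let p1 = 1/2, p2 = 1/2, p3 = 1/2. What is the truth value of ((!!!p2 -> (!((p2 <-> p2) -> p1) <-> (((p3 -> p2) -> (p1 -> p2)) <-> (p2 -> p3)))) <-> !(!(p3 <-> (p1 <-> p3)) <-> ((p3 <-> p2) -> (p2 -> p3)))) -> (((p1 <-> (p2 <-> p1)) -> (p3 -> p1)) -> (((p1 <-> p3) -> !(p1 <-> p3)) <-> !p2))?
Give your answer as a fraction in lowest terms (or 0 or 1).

!p2 = !1/2 = 1/2
!!p2 = !1/2 = 1/2
!!!p2 = !1/2 = 1/2
p2 <-> p2 = 1/2 <-> 1/2 = 1/2
(p2 <-> p2) -> p1 = 1/2 -> 1/2 = 1/2
!((p2 <-> p2) -> p1) = !1/2 = 1/2
p3 -> p2 = 1/2 -> 1/2 = 1/2
p1 -> p2 = 1/2 -> 1/2 = 1/2
(p3 -> p2) -> (p1 -> p2) = 1/2 -> 1/2 = 1/2
p2 -> p3 = 1/2 -> 1/2 = 1/2
((p3 -> p2) -> (p1 -> p2)) <-> (p2 -> p3) = 1/2 <-> 1/2 = 1/2
!((p2 <-> p2) -> p1) <-> (((p3 -> p2) -> (p1 -> p2)) <-> (p2 -> p3)) = 1/2 <-> 1/2 = 1/2
!!!p2 -> (!((p2 <-> p2) -> p1) <-> (((p3 -> p2) -> (p1 -> p2)) <-> (p2 -> p3))) = 1/2 -> 1/2 = 1/2
p1 <-> p3 = 1/2 <-> 1/2 = 1/2
p3 <-> (p1 <-> p3) = 1/2 <-> 1/2 = 1/2
!(p3 <-> (p1 <-> p3)) = !1/2 = 1/2
p3 <-> p2 = 1/2 <-> 1/2 = 1/2
p2 -> p3 = 1/2 -> 1/2 = 1/2
(p3 <-> p2) -> (p2 -> p3) = 1/2 -> 1/2 = 1/2
!(p3 <-> (p1 <-> p3)) <-> ((p3 <-> p2) -> (p2 -> p3)) = 1/2 <-> 1/2 = 1/2
!(!(p3 <-> (p1 <-> p3)) <-> ((p3 <-> p2) -> (p2 -> p3))) = !1/2 = 1/2
(!!!p2 -> (!((p2 <-> p2) -> p1) <-> (((p3 -> p2) -> (p1 -> p2)) <-> (p2 -> p3)))) <-> !(!(p3 <-> (p1 <-> p3)) <-> ((p3 <-> p2) -> (p2 -> p3))) = 1/2 <-> 1/2 = 1/2
p2 <-> p1 = 1/2 <-> 1/2 = 1/2
p1 <-> (p2 <-> p1) = 1/2 <-> 1/2 = 1/2
p3 -> p1 = 1/2 -> 1/2 = 1/2
(p1 <-> (p2 <-> p1)) -> (p3 -> p1) = 1/2 -> 1/2 = 1/2
p1 <-> p3 = 1/2 <-> 1/2 = 1/2
p1 <-> p3 = 1/2 <-> 1/2 = 1/2
!(p1 <-> p3) = !1/2 = 1/2
(p1 <-> p3) -> !(p1 <-> p3) = 1/2 -> 1/2 = 1/2
!p2 = !1/2 = 1/2
((p1 <-> p3) -> !(p1 <-> p3)) <-> !p2 = 1/2 <-> 1/2 = 1/2
((p1 <-> (p2 <-> p1)) -> (p3 -> p1)) -> (((p1 <-> p3) -> !(p1 <-> p3)) <-> !p2) = 1/2 -> 1/2 = 1/2
((!!!p2 -> (!((p2 <-> p2) -> p1) <-> (((p3 -> p2) -> (p1 -> p2)) <-> (p2 -> p3)))) <-> !(!(p3 <-> (p1 <-> p3)) <-> ((p3 <-> p2) -> (p2 -> p3)))) -> (((p1 <-> (p2 <-> p1)) -> (p3 -> p1)) -> (((p1 <-> p3) -> !(p1 <-> p3)) <-> !p2)) = 1/2 -> 1/2 = 1/2

1/2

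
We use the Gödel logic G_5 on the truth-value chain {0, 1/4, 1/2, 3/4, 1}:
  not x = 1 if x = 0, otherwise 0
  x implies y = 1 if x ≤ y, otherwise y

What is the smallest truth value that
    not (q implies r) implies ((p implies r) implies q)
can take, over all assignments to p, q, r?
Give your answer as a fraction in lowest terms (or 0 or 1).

1/4

Take p = 0, q = 1/4, r = 0:
q implies r = 1/4 implies 0 = 0
not (q implies r) = not 0 = 1
p implies r = 0 implies 0 = 1
(p implies r) implies q = 1 implies 1/4 = 1/4
not (q implies r) implies ((p implies r) implies q) = 1 implies 1/4 = 1/4
No assignment yields a value below 1/4, so this is the minimum.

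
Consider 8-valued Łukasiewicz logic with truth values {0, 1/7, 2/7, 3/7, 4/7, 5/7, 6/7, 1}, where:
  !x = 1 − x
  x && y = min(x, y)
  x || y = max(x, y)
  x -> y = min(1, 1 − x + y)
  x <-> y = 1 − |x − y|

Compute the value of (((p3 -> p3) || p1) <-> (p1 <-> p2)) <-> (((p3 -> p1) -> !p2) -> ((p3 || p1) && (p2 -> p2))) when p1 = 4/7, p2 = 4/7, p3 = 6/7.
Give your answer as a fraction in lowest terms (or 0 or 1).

1

p3 -> p3 = 6/7 -> 6/7 = 1
(p3 -> p3) || p1 = 1 || 4/7 = 1
p1 <-> p2 = 4/7 <-> 4/7 = 1
((p3 -> p3) || p1) <-> (p1 <-> p2) = 1 <-> 1 = 1
p3 -> p1 = 6/7 -> 4/7 = 5/7
!p2 = !4/7 = 3/7
(p3 -> p1) -> !p2 = 5/7 -> 3/7 = 5/7
p3 || p1 = 6/7 || 4/7 = 6/7
p2 -> p2 = 4/7 -> 4/7 = 1
(p3 || p1) && (p2 -> p2) = 6/7 && 1 = 6/7
((p3 -> p1) -> !p2) -> ((p3 || p1) && (p2 -> p2)) = 5/7 -> 6/7 = 1
(((p3 -> p3) || p1) <-> (p1 <-> p2)) <-> (((p3 -> p1) -> !p2) -> ((p3 || p1) && (p2 -> p2))) = 1 <-> 1 = 1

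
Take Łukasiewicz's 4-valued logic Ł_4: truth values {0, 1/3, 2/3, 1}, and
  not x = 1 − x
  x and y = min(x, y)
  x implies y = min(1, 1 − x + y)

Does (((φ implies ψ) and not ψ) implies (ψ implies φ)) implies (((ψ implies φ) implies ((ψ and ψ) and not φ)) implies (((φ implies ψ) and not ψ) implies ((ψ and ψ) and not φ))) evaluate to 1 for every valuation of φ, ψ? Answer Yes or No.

Yes

φ = 0, ψ = 0 ↦ 1
φ = 0, ψ = 1/3 ↦ 1
φ = 0, ψ = 2/3 ↦ 1
φ = 0, ψ = 1 ↦ 1
φ = 1/3, ψ = 0 ↦ 1
φ = 1/3, ψ = 1/3 ↦ 1
φ = 1/3, ψ = 2/3 ↦ 1
φ = 1/3, ψ = 1 ↦ 1
φ = 2/3, ψ = 0 ↦ 1
φ = 2/3, ψ = 1/3 ↦ 1
φ = 2/3, ψ = 2/3 ↦ 1
φ = 2/3, ψ = 1 ↦ 1
φ = 1, ψ = 0 ↦ 1
φ = 1, ψ = 1/3 ↦ 1
φ = 1, ψ = 2/3 ↦ 1
φ = 1, ψ = 1 ↦ 1
Every assignment gives a value ≥ 1.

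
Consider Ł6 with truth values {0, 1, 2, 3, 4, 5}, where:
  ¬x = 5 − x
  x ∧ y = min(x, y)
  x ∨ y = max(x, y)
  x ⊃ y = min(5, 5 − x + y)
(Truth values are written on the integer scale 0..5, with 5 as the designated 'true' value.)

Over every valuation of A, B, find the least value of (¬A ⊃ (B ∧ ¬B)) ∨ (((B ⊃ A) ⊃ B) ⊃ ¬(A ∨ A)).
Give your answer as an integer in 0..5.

3

Take A = 2, B = 4:
¬A = ¬2 = 3
¬B = ¬4 = 1
B ∧ ¬B = 4 ∧ 1 = 1
¬A ⊃ (B ∧ ¬B) = 3 ⊃ 1 = 3
B ⊃ A = 4 ⊃ 2 = 3
(B ⊃ A) ⊃ B = 3 ⊃ 4 = 5
A ∨ A = 2 ∨ 2 = 2
¬(A ∨ A) = ¬2 = 3
((B ⊃ A) ⊃ B) ⊃ ¬(A ∨ A) = 5 ⊃ 3 = 3
(¬A ⊃ (B ∧ ¬B)) ∨ (((B ⊃ A) ⊃ B) ⊃ ¬(A ∨ A)) = 3 ∨ 3 = 3
No assignment yields a value below 3, so this is the minimum.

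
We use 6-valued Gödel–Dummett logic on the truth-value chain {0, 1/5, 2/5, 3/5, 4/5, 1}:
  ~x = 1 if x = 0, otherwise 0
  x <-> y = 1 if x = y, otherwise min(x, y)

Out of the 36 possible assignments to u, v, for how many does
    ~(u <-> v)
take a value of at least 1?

value 1: 10 assignments (counts)
value 0: 26 assignments
So 10 of the 36 assignments meet the threshold.

10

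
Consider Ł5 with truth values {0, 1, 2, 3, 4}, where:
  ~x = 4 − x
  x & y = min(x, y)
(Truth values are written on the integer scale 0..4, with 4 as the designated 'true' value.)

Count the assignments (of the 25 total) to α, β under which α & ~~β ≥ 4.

value 4: 1 assignment (counts)
value 3: 3 assignments
value 2: 5 assignments
value 1: 7 assignments
value 0: 9 assignments
So 1 of the 25 assignments meets the threshold.

1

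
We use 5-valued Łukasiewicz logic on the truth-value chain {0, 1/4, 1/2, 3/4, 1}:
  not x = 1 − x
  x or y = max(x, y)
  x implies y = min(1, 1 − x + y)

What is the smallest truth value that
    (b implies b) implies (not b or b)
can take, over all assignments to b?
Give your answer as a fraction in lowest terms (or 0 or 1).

Take b = 1/2:
b implies b = 1/2 implies 1/2 = 1
not b = not 1/2 = 1/2
not b or b = 1/2 or 1/2 = 1/2
(b implies b) implies (not b or b) = 1 implies 1/2 = 1/2
No assignment yields a value below 1/2, so this is the minimum.

1/2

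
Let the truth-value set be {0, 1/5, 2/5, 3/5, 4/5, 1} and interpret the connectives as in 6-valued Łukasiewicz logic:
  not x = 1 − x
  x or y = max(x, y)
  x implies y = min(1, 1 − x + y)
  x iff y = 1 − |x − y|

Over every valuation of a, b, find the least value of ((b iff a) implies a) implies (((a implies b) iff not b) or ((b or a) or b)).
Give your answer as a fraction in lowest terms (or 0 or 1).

3/5

Take a = 3/5, b = 0:
b iff a = 0 iff 3/5 = 2/5
(b iff a) implies a = 2/5 implies 3/5 = 1
a implies b = 3/5 implies 0 = 2/5
not b = not 0 = 1
(a implies b) iff not b = 2/5 iff 1 = 2/5
b or a = 0 or 3/5 = 3/5
(b or a) or b = 3/5 or 0 = 3/5
((a implies b) iff not b) or ((b or a) or b) = 2/5 or 3/5 = 3/5
((b iff a) implies a) implies (((a implies b) iff not b) or ((b or a) or b)) = 1 implies 3/5 = 3/5
No assignment yields a value below 3/5, so this is the minimum.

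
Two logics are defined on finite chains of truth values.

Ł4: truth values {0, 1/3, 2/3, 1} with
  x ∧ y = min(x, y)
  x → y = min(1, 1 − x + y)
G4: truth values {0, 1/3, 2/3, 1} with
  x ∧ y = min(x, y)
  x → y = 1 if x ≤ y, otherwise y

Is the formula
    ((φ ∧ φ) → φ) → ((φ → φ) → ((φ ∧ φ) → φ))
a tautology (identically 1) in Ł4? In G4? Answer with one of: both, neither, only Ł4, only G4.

both

In Ł4: every assignment gives 1 — tautology.
In G4: every assignment gives 1 — tautology.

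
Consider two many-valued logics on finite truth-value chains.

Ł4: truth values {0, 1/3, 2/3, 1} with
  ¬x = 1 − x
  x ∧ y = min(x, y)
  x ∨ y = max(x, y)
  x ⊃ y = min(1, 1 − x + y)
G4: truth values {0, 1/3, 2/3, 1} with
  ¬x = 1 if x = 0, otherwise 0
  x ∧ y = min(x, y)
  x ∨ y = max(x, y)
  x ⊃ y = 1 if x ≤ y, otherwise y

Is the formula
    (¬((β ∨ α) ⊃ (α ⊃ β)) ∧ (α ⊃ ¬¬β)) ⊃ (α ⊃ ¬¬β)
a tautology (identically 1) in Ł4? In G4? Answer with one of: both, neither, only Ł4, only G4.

In Ł4: every assignment gives 1 — tautology.
In G4: every assignment gives 1 — tautology.

both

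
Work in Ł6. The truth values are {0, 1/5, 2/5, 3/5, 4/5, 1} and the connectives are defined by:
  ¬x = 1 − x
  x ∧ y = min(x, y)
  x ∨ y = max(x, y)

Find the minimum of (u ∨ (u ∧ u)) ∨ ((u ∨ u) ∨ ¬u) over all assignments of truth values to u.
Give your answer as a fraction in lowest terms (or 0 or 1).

Take u = 2/5:
u ∧ u = 2/5 ∧ 2/5 = 2/5
u ∨ (u ∧ u) = 2/5 ∨ 2/5 = 2/5
u ∨ u = 2/5 ∨ 2/5 = 2/5
¬u = ¬2/5 = 3/5
(u ∨ u) ∨ ¬u = 2/5 ∨ 3/5 = 3/5
(u ∨ (u ∧ u)) ∨ ((u ∨ u) ∨ ¬u) = 2/5 ∨ 3/5 = 3/5
No assignment yields a value below 3/5, so this is the minimum.

3/5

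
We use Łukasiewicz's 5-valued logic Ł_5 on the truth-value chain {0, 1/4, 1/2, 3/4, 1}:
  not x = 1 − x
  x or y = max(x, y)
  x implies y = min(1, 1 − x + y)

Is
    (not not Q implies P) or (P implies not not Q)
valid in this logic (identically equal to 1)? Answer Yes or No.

At P = 1/2, Q = 0, for instance:
not Q = not 0 = 1
not not Q = not 1 = 0
not not Q implies P = 0 implies 1/2 = 1
P implies not not Q = 1/2 implies 0 = 1/2
(not not Q implies P) or (P implies not not Q) = 1 or 1/2 = 1
and checking the remaining 24 assignments likewise gives ≥ 1 in every case.

Yes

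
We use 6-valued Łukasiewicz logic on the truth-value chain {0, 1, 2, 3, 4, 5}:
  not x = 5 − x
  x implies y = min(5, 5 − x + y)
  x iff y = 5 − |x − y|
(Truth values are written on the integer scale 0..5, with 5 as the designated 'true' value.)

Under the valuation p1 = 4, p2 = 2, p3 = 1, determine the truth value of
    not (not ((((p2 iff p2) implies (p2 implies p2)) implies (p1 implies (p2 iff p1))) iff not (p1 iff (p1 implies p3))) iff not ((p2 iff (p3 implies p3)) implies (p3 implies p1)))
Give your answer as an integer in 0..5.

p2 iff p2 = 2 iff 2 = 5
p2 implies p2 = 2 implies 2 = 5
(p2 iff p2) implies (p2 implies p2) = 5 implies 5 = 5
p2 iff p1 = 2 iff 4 = 3
p1 implies (p2 iff p1) = 4 implies 3 = 4
((p2 iff p2) implies (p2 implies p2)) implies (p1 implies (p2 iff p1)) = 5 implies 4 = 4
p1 implies p3 = 4 implies 1 = 2
p1 iff (p1 implies p3) = 4 iff 2 = 3
not (p1 iff (p1 implies p3)) = not 3 = 2
(((p2 iff p2) implies (p2 implies p2)) implies (p1 implies (p2 iff p1))) iff not (p1 iff (p1 implies p3)) = 4 iff 2 = 3
not ((((p2 iff p2) implies (p2 implies p2)) implies (p1 implies (p2 iff p1))) iff not (p1 iff (p1 implies p3))) = not 3 = 2
p3 implies p3 = 1 implies 1 = 5
p2 iff (p3 implies p3) = 2 iff 5 = 2
p3 implies p1 = 1 implies 4 = 5
(p2 iff (p3 implies p3)) implies (p3 implies p1) = 2 implies 5 = 5
not ((p2 iff (p3 implies p3)) implies (p3 implies p1)) = not 5 = 0
not ((((p2 iff p2) implies (p2 implies p2)) implies (p1 implies (p2 iff p1))) iff not (p1 iff (p1 implies p3))) iff not ((p2 iff (p3 implies p3)) implies (p3 implies p1)) = 2 iff 0 = 3
not (not ((((p2 iff p2) implies (p2 implies p2)) implies (p1 implies (p2 iff p1))) iff not (p1 iff (p1 implies p3))) iff not ((p2 iff (p3 implies p3)) implies (p3 implies p1))) = not 3 = 2

2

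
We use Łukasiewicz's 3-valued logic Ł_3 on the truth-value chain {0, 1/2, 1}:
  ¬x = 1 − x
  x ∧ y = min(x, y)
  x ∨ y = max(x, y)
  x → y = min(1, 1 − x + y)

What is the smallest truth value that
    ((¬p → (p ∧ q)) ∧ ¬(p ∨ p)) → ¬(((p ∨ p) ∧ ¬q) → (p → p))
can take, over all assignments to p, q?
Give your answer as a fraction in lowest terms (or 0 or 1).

Take p = 1/2, q = 0:
¬p = ¬1/2 = 1/2
p ∧ q = 1/2 ∧ 0 = 0
¬p → (p ∧ q) = 1/2 → 0 = 1/2
p ∨ p = 1/2 ∨ 1/2 = 1/2
¬(p ∨ p) = ¬1/2 = 1/2
(¬p → (p ∧ q)) ∧ ¬(p ∨ p) = 1/2 ∧ 1/2 = 1/2
p ∨ p = 1/2 ∨ 1/2 = 1/2
¬q = ¬0 = 1
(p ∨ p) ∧ ¬q = 1/2 ∧ 1 = 1/2
p → p = 1/2 → 1/2 = 1
((p ∨ p) ∧ ¬q) → (p → p) = 1/2 → 1 = 1
¬(((p ∨ p) ∧ ¬q) → (p → p)) = ¬1 = 0
((¬p → (p ∧ q)) ∧ ¬(p ∨ p)) → ¬(((p ∨ p) ∧ ¬q) → (p → p)) = 1/2 → 0 = 1/2
No assignment yields a value below 1/2, so this is the minimum.

1/2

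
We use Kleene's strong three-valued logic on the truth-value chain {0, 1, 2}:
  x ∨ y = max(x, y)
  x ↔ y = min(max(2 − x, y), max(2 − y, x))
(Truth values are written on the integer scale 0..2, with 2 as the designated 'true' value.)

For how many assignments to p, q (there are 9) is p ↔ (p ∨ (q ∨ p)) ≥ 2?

p = 0, q = 0 ↦ 2  ≥
p = 0, q = 1 ↦ 1  <
p = 0, q = 2 ↦ 0  <
p = 1, q = 0 ↦ 1  <
p = 1, q = 1 ↦ 1  <
p = 1, q = 2 ↦ 1  <
p = 2, q = 0 ↦ 2  ≥
p = 2, q = 1 ↦ 2  ≥
p = 2, q = 2 ↦ 2  ≥
So 4 of the 9 assignments meet the threshold.

4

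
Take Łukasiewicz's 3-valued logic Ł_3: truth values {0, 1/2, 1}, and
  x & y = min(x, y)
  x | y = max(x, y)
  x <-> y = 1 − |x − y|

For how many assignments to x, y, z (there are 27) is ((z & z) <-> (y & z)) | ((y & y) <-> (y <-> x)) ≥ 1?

22

value 1: 22 assignments (counts)
value 1/2: 4 assignments
value 0: 1 assignment
So 22 of the 27 assignments meet the threshold.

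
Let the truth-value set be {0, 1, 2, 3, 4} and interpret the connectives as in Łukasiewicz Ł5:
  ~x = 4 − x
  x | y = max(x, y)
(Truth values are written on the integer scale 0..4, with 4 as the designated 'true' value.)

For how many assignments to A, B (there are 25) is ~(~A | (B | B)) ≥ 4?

value 4: 1 assignment (counts)
value 3: 3 assignments
value 2: 5 assignments
value 1: 7 assignments
value 0: 9 assignments
So 1 of the 25 assignments meets the threshold.

1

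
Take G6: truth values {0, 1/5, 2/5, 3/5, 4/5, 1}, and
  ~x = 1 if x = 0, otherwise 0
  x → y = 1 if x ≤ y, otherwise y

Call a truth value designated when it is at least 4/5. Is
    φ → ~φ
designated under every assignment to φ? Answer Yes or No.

Counterexample: take φ = 1/5.
~φ = ~1/5 = 0
φ → ~φ = 1/5 → 0 = 0
This gives 0, which is below 4/5.

No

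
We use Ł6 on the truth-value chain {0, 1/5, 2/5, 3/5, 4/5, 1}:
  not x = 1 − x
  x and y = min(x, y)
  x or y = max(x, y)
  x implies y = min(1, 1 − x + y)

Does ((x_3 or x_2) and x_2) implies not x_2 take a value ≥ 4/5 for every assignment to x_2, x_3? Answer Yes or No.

No

Counterexample: take x_2 = 4/5, x_3 = 0.
x_3 or x_2 = 0 or 4/5 = 4/5
(x_3 or x_2) and x_2 = 4/5 and 4/5 = 4/5
not x_2 = not 4/5 = 1/5
((x_3 or x_2) and x_2) implies not x_2 = 4/5 implies 1/5 = 2/5
This gives 2/5, which is below 4/5.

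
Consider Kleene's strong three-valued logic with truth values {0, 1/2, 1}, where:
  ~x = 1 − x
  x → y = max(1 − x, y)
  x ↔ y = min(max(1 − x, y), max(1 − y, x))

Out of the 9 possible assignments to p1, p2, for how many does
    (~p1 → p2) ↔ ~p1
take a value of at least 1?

1

p1 = 0, p2 = 0 ↦ 0  <
p1 = 0, p2 = 1/2 ↦ 1/2  <
p1 = 0, p2 = 1 ↦ 1  ≥
p1 = 1/2, p2 = 0 ↦ 1/2  <
p1 = 1/2, p2 = 1/2 ↦ 1/2  <
p1 = 1/2, p2 = 1 ↦ 1/2  <
p1 = 1, p2 = 0 ↦ 0  <
p1 = 1, p2 = 1/2 ↦ 0  <
p1 = 1, p2 = 1 ↦ 0  <
So 1 of the 9 assignments meets the threshold.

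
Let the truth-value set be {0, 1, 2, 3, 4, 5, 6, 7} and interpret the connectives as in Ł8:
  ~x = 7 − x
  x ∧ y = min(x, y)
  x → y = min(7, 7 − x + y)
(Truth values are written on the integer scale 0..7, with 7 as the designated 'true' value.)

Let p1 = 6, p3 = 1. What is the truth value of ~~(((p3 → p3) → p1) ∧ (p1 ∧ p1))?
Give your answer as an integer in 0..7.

6

p3 → p3 = 1 → 1 = 7
(p3 → p3) → p1 = 7 → 6 = 6
p1 ∧ p1 = 6 ∧ 6 = 6
((p3 → p3) → p1) ∧ (p1 ∧ p1) = 6 ∧ 6 = 6
~(((p3 → p3) → p1) ∧ (p1 ∧ p1)) = ~6 = 1
~~(((p3 → p3) → p1) ∧ (p1 ∧ p1)) = ~1 = 6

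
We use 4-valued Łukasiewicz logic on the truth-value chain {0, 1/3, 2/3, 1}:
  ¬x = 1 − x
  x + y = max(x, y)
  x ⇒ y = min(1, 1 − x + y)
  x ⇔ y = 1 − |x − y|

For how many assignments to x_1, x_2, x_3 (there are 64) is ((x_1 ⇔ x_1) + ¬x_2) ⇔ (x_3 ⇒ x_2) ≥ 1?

value 1: 40 assignments (counts)
value 2/3: 12 assignments
value 1/3: 8 assignments
value 0: 4 assignments
So 40 of the 64 assignments meet the threshold.

40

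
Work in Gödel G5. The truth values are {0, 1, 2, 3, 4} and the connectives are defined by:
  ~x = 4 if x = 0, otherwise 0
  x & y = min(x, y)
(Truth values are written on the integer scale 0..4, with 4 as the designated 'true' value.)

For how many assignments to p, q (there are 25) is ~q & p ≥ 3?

value 4: 1 assignment (counts)
value 3: 1 assignment (counts)
value 2: 1 assignment
value 1: 1 assignment
value 0: 21 assignments
So 2 of the 25 assignments meet the threshold.

2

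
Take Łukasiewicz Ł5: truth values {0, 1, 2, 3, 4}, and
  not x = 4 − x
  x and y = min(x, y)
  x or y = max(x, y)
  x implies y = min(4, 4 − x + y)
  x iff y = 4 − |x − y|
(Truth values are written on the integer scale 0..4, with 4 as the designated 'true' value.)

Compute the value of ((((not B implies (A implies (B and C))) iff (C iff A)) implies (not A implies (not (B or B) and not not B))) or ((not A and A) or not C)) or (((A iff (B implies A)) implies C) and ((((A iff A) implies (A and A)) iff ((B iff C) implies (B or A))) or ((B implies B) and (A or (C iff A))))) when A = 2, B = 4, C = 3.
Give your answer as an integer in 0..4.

3

not B = not 4 = 0
B and C = 4 and 3 = 3
A implies (B and C) = 2 implies 3 = 4
not B implies (A implies (B and C)) = 0 implies 4 = 4
C iff A = 3 iff 2 = 3
(not B implies (A implies (B and C))) iff (C iff A) = 4 iff 3 = 3
not A = not 2 = 2
B or B = 4 or 4 = 4
not (B or B) = not 4 = 0
not B = not 4 = 0
not not B = not 0 = 4
not (B or B) and not not B = 0 and 4 = 0
not A implies (not (B or B) and not not B) = 2 implies 0 = 2
((not B implies (A implies (B and C))) iff (C iff A)) implies (not A implies (not (B or B) and not not B)) = 3 implies 2 = 3
not A = not 2 = 2
not A and A = 2 and 2 = 2
not C = not 3 = 1
(not A and A) or not C = 2 or 1 = 2
(((not B implies (A implies (B and C))) iff (C iff A)) implies (not A implies (not (B or B) and not not B))) or ((not A and A) or not C) = 3 or 2 = 3
B implies A = 4 implies 2 = 2
A iff (B implies A) = 2 iff 2 = 4
(A iff (B implies A)) implies C = 4 implies 3 = 3
A iff A = 2 iff 2 = 4
A and A = 2 and 2 = 2
(A iff A) implies (A and A) = 4 implies 2 = 2
B iff C = 4 iff 3 = 3
B or A = 4 or 2 = 4
(B iff C) implies (B or A) = 3 implies 4 = 4
((A iff A) implies (A and A)) iff ((B iff C) implies (B or A)) = 2 iff 4 = 2
B implies B = 4 implies 4 = 4
C iff A = 3 iff 2 = 3
A or (C iff A) = 2 or 3 = 3
(B implies B) and (A or (C iff A)) = 4 and 3 = 3
(((A iff A) implies (A and A)) iff ((B iff C) implies (B or A))) or ((B implies B) and (A or (C iff A))) = 2 or 3 = 3
((A iff (B implies A)) implies C) and ((((A iff A) implies (A and A)) iff ((B iff C) implies (B or A))) or ((B implies B) and (A or (C iff A)))) = 3 and 3 = 3
((((not B implies (A implies (B and C))) iff (C iff A)) implies (not A implies (not (B or B) and not not B))) or ((not A and A) or not C)) or (((A iff (B implies A)) implies C) and ((((A iff A) implies (A and A)) iff ((B iff C) implies (B or A))) or ((B implies B) and (A or (C iff A))))) = 3 or 3 = 3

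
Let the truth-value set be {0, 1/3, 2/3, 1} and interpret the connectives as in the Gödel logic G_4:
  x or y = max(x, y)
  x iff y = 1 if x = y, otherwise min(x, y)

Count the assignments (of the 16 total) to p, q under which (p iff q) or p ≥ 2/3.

p = 0, q = 0 ↦ 1  ≥
p = 0, q = 1/3 ↦ 0  <
p = 0, q = 2/3 ↦ 0  <
p = 0, q = 1 ↦ 0  <
p = 1/3, q = 0 ↦ 1/3  <
p = 1/3, q = 1/3 ↦ 1  ≥
p = 1/3, q = 2/3 ↦ 1/3  <
p = 1/3, q = 1 ↦ 1/3  <
p = 2/3, q = 0 ↦ 2/3  ≥
p = 2/3, q = 1/3 ↦ 2/3  ≥
p = 2/3, q = 2/3 ↦ 1  ≥
p = 2/3, q = 1 ↦ 2/3  ≥
p = 1, q = 0 ↦ 1  ≥
p = 1, q = 1/3 ↦ 1  ≥
p = 1, q = 2/3 ↦ 1  ≥
p = 1, q = 1 ↦ 1  ≥
So 10 of the 16 assignments meet the threshold.

10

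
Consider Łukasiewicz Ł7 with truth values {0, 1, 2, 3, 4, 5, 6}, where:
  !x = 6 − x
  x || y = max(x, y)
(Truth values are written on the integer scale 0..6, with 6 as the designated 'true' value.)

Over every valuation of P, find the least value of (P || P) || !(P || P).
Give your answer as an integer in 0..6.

Take P = 3:
P || P = 3 || 3 = 3
P || P = 3 || 3 = 3
!(P || P) = !3 = 3
(P || P) || !(P || P) = 3 || 3 = 3
No assignment yields a value below 3, so this is the minimum.

3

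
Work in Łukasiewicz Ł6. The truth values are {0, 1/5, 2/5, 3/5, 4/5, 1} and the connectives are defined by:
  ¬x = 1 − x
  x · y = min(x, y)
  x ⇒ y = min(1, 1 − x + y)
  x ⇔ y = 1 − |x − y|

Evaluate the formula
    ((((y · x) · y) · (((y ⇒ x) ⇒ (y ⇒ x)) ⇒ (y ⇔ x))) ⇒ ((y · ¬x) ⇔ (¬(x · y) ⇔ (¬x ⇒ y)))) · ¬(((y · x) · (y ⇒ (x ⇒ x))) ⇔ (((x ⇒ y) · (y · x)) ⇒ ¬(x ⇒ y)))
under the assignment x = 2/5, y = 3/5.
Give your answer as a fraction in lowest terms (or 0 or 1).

1/5

y · x = 3/5 · 2/5 = 2/5
(y · x) · y = 2/5 · 3/5 = 2/5
y ⇒ x = 3/5 ⇒ 2/5 = 4/5
y ⇒ x = 3/5 ⇒ 2/5 = 4/5
(y ⇒ x) ⇒ (y ⇒ x) = 4/5 ⇒ 4/5 = 1
y ⇔ x = 3/5 ⇔ 2/5 = 4/5
((y ⇒ x) ⇒ (y ⇒ x)) ⇒ (y ⇔ x) = 1 ⇒ 4/5 = 4/5
((y · x) · y) · (((y ⇒ x) ⇒ (y ⇒ x)) ⇒ (y ⇔ x)) = 2/5 · 4/5 = 2/5
¬x = ¬2/5 = 3/5
y · ¬x = 3/5 · 3/5 = 3/5
x · y = 2/5 · 3/5 = 2/5
¬(x · y) = ¬2/5 = 3/5
¬x = ¬2/5 = 3/5
¬x ⇒ y = 3/5 ⇒ 3/5 = 1
¬(x · y) ⇔ (¬x ⇒ y) = 3/5 ⇔ 1 = 3/5
(y · ¬x) ⇔ (¬(x · y) ⇔ (¬x ⇒ y)) = 3/5 ⇔ 3/5 = 1
(((y · x) · y) · (((y ⇒ x) ⇒ (y ⇒ x)) ⇒ (y ⇔ x))) ⇒ ((y · ¬x) ⇔ (¬(x · y) ⇔ (¬x ⇒ y))) = 2/5 ⇒ 1 = 1
y · x = 3/5 · 2/5 = 2/5
x ⇒ x = 2/5 ⇒ 2/5 = 1
y ⇒ (x ⇒ x) = 3/5 ⇒ 1 = 1
(y · x) · (y ⇒ (x ⇒ x)) = 2/5 · 1 = 2/5
x ⇒ y = 2/5 ⇒ 3/5 = 1
y · x = 3/5 · 2/5 = 2/5
(x ⇒ y) · (y · x) = 1 · 2/5 = 2/5
x ⇒ y = 2/5 ⇒ 3/5 = 1
¬(x ⇒ y) = ¬1 = 0
((x ⇒ y) · (y · x)) ⇒ ¬(x ⇒ y) = 2/5 ⇒ 0 = 3/5
((y · x) · (y ⇒ (x ⇒ x))) ⇔ (((x ⇒ y) · (y · x)) ⇒ ¬(x ⇒ y)) = 2/5 ⇔ 3/5 = 4/5
¬(((y · x) · (y ⇒ (x ⇒ x))) ⇔ (((x ⇒ y) · (y · x)) ⇒ ¬(x ⇒ y))) = ¬4/5 = 1/5
((((y · x) · y) · (((y ⇒ x) ⇒ (y ⇒ x)) ⇒ (y ⇔ x))) ⇒ ((y · ¬x) ⇔ (¬(x · y) ⇔ (¬x ⇒ y)))) · ¬(((y · x) · (y ⇒ (x ⇒ x))) ⇔ (((x ⇒ y) · (y · x)) ⇒ ¬(x ⇒ y))) = 1 · 1/5 = 1/5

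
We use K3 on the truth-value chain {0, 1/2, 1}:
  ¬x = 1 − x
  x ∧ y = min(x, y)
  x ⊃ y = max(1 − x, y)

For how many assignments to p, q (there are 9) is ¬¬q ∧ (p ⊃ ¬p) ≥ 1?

p = 0, q = 0 ↦ 0  <
p = 0, q = 1/2 ↦ 1/2  <
p = 0, q = 1 ↦ 1  ≥
p = 1/2, q = 0 ↦ 0  <
p = 1/2, q = 1/2 ↦ 1/2  <
p = 1/2, q = 1 ↦ 1/2  <
p = 1, q = 0 ↦ 0  <
p = 1, q = 1/2 ↦ 0  <
p = 1, q = 1 ↦ 0  <
So 1 of the 9 assignments meets the threshold.

1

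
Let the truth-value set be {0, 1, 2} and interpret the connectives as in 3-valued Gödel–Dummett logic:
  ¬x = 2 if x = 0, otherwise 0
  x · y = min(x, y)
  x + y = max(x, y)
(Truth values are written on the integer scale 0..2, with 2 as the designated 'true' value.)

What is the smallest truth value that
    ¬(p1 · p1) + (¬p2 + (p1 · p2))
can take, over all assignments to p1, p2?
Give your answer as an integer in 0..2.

1

Take p1 = 1, p2 = 1:
p1 · p1 = 1 · 1 = 1
¬(p1 · p1) = ¬1 = 0
¬p2 = ¬1 = 0
p1 · p2 = 1 · 1 = 1
¬p2 + (p1 · p2) = 0 + 1 = 1
¬(p1 · p1) + (¬p2 + (p1 · p2)) = 0 + 1 = 1
No assignment yields a value below 1, so this is the minimum.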